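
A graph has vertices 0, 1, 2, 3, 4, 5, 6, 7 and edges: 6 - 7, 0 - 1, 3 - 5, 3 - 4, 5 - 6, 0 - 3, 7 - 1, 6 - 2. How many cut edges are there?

2

The edges on the cycle 0-3-5-6-7-1-0 are not bridges since each lies on that cycle.
But removing 3 - 4 disconnects 3 from 4; removing 6 - 2 disconnects 6 from 2 — these are bridges.
That makes 2 bridges.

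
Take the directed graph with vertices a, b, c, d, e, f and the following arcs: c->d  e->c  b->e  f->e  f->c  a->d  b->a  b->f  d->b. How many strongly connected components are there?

1

{a, b, c, d, e, f} are all mutually reachable — one SCC of size 6.
That gives 1 strongly connected component.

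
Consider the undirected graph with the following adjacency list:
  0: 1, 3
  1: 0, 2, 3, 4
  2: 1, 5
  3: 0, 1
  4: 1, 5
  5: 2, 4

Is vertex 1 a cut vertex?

Yes

Deleting 1 raises the number of components from 1 to 2, so 1 is a cut vertex.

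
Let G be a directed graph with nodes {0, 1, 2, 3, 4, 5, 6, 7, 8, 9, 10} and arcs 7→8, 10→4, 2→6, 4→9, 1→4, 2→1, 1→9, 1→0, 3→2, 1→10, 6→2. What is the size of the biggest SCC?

2

{2, 6} are all mutually reachable — one SCC of size 2.
{0} is an SCC by itself.
{4} is an SCC by itself.
{7} is an SCC by itself.
{9} is an SCC by itself.
(and 5 more singleton SCCs)
The largest has 2 vertices.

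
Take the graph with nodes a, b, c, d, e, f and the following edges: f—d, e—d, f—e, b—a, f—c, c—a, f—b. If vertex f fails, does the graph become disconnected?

Yes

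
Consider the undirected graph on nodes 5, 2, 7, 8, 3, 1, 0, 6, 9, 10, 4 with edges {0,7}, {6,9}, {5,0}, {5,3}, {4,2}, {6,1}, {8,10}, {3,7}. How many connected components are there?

4

Starting from 8 we can reach 8, 10. That is one component of size 2.
Starting from 2 we can reach 2, 4. That is one component of size 2.
Starting from 1 we can reach 1, 6, 9. That is one component of size 3.
Starting from 0 we can reach 0, 3, 5, 7. That is one component of size 4.
Total: 4 components.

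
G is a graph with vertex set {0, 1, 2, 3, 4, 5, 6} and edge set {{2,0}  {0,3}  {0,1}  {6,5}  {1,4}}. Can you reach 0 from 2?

From 2 we can reach 0, 1, 2, 3, 4, which includes 0.

Yes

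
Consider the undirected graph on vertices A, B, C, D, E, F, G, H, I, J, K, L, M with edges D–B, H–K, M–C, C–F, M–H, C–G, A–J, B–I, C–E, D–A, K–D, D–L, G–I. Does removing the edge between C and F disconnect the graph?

Yes

Removing C–F leaves no path between C and F: the component count goes from 1 to 2. So it is a bridge.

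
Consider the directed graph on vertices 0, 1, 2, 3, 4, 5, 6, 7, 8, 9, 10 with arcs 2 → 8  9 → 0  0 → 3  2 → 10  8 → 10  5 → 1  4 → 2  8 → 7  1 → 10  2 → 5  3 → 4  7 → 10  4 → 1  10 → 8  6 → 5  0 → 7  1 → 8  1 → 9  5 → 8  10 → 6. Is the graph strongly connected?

Yes

From 5 we can reach every vertex (0, 1, 2, 3, 4, 5, 6, 7, 8, 9, 10), and every vertex can reach 5 (0, 1, 2, 3, 4, 5, 6, 7, 8, 9, 10). So the whole graph is one strongly connected component.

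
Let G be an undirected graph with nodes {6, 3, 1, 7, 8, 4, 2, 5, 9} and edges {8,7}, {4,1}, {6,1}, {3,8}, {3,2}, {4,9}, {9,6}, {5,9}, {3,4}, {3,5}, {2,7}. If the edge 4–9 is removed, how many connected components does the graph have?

4 and 9 are still connected via 4-3-5-9, so the component count stays at 1.

1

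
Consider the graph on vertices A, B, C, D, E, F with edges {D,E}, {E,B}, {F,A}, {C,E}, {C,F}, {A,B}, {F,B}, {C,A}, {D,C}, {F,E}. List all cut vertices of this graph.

none

Removing A, for instance, still leaves 1 component. No single vertex removal increases the component count — the graph has no articulation points.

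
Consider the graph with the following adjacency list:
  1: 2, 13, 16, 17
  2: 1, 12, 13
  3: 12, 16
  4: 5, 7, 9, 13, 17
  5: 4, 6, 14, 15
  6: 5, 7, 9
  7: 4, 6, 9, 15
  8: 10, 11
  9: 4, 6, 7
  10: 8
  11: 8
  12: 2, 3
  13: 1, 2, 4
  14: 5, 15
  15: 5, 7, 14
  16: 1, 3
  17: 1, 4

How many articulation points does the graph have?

Removing 4 increases the component count from 2 to 3, so 4 is a cut vertex.
Removing 8 increases the component count from 2 to 3, so 8 is a cut vertex.
By contrast removing 14 leaves 2 components; it is not a cut vertex. No other vertex is a cut vertex either.

2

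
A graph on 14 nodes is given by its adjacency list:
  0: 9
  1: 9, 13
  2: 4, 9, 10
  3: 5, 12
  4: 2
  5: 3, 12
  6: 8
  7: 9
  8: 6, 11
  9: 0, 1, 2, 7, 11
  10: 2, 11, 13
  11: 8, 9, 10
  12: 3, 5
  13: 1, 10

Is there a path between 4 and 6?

Yes

From 4 we can reach 0, 1, 2, 4, 6, 7, 8, 9, 10, 11, 13, which includes 6.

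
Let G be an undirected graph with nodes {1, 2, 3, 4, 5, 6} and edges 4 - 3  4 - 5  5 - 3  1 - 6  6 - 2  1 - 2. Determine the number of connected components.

2

Starting from 3 we can reach 3, 4, 5. That is one component of size 3.
Starting from 1 we can reach 1, 2, 6. That is one component of size 3.
Total: 2 components.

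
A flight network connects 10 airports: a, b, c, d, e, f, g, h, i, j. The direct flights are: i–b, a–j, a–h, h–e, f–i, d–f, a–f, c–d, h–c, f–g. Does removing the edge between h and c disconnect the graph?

After removing h–c, the path h-a-f-d-c still connects them, so the edge is not a bridge.

No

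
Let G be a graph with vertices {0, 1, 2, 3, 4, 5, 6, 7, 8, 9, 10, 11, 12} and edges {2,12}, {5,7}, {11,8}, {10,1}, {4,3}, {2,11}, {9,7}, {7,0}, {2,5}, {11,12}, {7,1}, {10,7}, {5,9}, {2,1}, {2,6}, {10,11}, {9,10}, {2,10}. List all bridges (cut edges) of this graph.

0-7, 11-8, 2-6, 3-4

The edges on the cycle 2-5-9-10-11-2 are not bridges since each lies on that cycle.
But removing 6 - 2 disconnects 6 from 2; removing 0 - 7 disconnects 0 from 7; removing 11 - 8 disconnects 11 from 8; removing 4 - 3 disconnects 4 from 3 — these are bridges.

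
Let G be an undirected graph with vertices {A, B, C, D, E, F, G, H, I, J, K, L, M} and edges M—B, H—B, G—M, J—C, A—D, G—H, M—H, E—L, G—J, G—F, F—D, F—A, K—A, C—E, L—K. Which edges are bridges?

none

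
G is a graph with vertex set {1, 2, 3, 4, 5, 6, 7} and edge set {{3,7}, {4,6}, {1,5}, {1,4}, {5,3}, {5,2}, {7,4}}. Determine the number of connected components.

1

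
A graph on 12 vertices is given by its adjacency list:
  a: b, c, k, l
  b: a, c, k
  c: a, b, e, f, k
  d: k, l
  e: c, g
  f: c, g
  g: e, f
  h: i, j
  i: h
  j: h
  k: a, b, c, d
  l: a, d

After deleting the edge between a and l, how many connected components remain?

2

a and l are still connected via a-k-d-l, so the component count stays at 2.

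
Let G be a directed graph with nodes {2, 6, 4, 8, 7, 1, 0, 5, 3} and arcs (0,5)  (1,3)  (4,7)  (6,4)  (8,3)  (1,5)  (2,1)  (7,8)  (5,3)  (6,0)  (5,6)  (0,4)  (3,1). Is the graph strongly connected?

There is no directed path from 5 to 2, so the graph is not strongly connected.

No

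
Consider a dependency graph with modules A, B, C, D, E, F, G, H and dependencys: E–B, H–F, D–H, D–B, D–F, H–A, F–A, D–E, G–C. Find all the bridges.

The edges on the cycle D-E-B-D are not bridges since each lies on that cycle.
But removing G–C disconnects G from C — this is a bridge.

C-G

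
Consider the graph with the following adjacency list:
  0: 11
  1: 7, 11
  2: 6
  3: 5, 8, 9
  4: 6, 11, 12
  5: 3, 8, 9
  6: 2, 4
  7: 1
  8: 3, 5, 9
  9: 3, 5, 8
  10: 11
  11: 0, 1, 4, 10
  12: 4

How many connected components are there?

2

Starting from 3 we can reach 3, 5, 8, 9. That is one component of size 4.
Starting from 0 we can reach 0, 1, 2, 4, 6, 7, 10, 11, 12. That is one component of size 9.
Total: 2 components.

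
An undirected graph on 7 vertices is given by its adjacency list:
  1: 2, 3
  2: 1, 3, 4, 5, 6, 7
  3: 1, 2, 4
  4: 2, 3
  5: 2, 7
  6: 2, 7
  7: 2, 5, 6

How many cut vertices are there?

1

Removing 2 increases the component count from 1 to 2, so 2 is a cut vertex.
By contrast removing 6 leaves 1 component; it is not a cut vertex. No other vertex is a cut vertex either.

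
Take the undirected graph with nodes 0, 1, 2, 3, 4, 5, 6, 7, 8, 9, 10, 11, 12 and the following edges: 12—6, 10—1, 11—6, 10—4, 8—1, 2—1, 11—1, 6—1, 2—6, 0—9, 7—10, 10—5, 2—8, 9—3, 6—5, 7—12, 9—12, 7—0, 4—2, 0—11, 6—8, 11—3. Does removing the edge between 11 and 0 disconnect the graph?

No

After removing 11—0, the path 11-3-9-0 still connects them, so the edge is not a bridge.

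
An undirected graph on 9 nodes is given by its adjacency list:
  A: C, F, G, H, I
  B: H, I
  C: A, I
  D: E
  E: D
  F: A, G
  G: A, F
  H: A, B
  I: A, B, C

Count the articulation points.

Removing A increases the component count from 2 to 3, so A is a cut vertex.
By contrast removing E leaves 2 components; it is not a cut vertex. No other vertex is a cut vertex either.

1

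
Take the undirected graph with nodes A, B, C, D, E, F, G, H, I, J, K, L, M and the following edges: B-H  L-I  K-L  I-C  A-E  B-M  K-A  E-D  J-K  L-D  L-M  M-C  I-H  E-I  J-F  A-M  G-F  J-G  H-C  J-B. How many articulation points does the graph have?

1

Removing J increases the component count from 1 to 2, so J is a cut vertex.
By contrast removing L leaves 1 component; it is not a cut vertex. No other vertex is a cut vertex either.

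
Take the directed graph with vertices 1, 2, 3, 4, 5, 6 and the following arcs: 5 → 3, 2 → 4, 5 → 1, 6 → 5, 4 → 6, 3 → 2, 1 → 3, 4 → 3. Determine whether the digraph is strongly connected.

Yes

From 4 we can reach every vertex (1, 2, 3, 4, 5, 6), and every vertex can reach 4 (1, 2, 3, 4, 5, 6). So the whole graph is one strongly connected component.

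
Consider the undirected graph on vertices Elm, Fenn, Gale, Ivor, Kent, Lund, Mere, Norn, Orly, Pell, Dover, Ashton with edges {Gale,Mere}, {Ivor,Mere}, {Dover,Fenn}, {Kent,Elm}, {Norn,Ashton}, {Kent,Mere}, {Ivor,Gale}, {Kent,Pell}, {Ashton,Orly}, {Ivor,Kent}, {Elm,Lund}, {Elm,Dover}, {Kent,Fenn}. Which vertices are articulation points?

Removing Elm increases the component count from 2 to 3, so Elm is a cut vertex.
Removing Kent increases the component count from 2 to 4, so Kent is a cut vertex.
Removing Ashton increases the component count from 2 to 3, so Ashton is a cut vertex.
By contrast removing Gale leaves 2 components; it is not a cut vertex. No other vertex is a cut vertex either.

Elm, Kent, Ashton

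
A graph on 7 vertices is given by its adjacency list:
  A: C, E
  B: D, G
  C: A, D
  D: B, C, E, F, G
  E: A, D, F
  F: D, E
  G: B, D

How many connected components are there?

Starting from A we can reach A, B, C, D, E, F, G. That is one component of size 7.
Total: 1 component.

1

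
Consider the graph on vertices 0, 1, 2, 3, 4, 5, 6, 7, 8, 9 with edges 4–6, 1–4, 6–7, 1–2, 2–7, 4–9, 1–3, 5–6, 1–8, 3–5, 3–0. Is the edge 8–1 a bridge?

Yes

Removing 8–1 leaves no path between 8 and 1: the component count goes from 1 to 2. So it is a bridge.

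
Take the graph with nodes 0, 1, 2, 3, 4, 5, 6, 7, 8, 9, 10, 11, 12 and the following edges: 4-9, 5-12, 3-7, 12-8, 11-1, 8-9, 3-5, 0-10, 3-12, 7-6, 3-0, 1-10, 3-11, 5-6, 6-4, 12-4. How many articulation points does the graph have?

1

Removing 3 increases the component count from 2 to 3, so 3 is a cut vertex.
By contrast removing 5 leaves 2 components; it is not a cut vertex. No other vertex is a cut vertex either.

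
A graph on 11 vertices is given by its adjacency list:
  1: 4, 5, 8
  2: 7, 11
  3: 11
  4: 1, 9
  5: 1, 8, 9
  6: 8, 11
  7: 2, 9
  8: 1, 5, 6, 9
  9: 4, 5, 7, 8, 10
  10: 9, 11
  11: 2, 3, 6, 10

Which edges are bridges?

The edges on the cycle 9-4-1-5-8-9 are not bridges since each lies on that cycle.
But removing 11-3 disconnects 11 from 3 — this is a bridge.

11-3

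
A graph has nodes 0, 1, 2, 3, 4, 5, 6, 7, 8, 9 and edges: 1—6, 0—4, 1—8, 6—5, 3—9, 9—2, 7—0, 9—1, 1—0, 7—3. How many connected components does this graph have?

Starting from 0 we can reach 0, 1, 2, 3, 4, 5, 6, 7, 8, 9. That is one component of size 10.
Total: 1 component.

1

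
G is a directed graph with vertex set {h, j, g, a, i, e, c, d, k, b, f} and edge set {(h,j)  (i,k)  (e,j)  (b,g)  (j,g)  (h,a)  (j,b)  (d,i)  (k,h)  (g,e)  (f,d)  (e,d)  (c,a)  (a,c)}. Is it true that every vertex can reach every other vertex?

No

There is no directed path from g to f, so the graph is not strongly connected.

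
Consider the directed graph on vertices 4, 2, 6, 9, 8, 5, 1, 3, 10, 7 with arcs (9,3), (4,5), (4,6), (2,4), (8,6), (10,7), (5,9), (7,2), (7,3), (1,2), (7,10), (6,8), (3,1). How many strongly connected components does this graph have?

{1, 2, 3, 4, 5, 9} are all mutually reachable — one SCC of size 6.
{6, 8} are all mutually reachable — one SCC of size 2.
{7, 10} are all mutually reachable — one SCC of size 2.
That gives 3 strongly connected components.

3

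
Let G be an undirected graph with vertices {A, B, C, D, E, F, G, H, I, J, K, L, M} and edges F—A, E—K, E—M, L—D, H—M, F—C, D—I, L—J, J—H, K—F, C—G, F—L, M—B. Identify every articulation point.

C, D, F, L, M

Removing C increases the component count from 1 to 2, so C is a cut vertex.
Removing D increases the component count from 1 to 2, so D is a cut vertex.
Removing F increases the component count from 1 to 3, so F is a cut vertex.
Likewise L, M are cut vertices.
By contrast removing H leaves 1 component; it is not a cut vertex. No other vertex is a cut vertex either.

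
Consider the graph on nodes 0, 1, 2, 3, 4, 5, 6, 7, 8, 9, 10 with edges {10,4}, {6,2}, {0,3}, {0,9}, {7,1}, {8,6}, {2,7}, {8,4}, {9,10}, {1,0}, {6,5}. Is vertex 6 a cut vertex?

Yes

Deleting 6 raises the number of components from 1 to 2, so 6 is a cut vertex.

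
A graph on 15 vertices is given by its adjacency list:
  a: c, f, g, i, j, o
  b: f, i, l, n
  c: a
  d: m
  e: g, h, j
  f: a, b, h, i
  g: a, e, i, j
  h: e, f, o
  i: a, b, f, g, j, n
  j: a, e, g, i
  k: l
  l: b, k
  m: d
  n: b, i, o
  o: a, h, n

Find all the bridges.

The edges on the cycle i-n-o-h-e-g-i are not bridges since each lies on that cycle.
But removing d-m disconnects d from m; removing l-b disconnects l from b; removing k-l disconnects k from l; removing a-c disconnects a from c — these are bridges.

a-c, b-l, d-m, k-l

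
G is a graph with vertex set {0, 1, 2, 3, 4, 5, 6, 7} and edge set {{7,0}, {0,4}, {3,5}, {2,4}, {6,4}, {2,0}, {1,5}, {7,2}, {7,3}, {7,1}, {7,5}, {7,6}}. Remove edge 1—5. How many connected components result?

1 and 5 are still connected via 1-7-5, so the component count stays at 1.

1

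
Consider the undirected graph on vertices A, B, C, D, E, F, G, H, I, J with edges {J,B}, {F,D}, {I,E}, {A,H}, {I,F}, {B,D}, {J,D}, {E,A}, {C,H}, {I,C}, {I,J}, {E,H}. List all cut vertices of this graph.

Removing I increases the component count from 2 to 3, so I is a cut vertex.
By contrast removing C leaves 2 components; it is not a cut vertex. No other vertex is a cut vertex either.

I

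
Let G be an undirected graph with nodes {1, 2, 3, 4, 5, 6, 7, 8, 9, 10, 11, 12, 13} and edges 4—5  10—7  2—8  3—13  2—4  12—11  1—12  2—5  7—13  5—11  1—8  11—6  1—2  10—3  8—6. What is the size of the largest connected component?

8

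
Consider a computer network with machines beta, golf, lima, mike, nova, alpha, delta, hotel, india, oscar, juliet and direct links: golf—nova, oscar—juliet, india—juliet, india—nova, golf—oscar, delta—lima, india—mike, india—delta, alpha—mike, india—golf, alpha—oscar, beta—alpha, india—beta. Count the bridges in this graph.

2

The edges on the cycle india-golf-nova-india are not bridges since each lies on that cycle.
But removing delta—lima disconnects delta from lima; removing india—delta disconnects india from delta — these are bridges.
That makes 2 bridges.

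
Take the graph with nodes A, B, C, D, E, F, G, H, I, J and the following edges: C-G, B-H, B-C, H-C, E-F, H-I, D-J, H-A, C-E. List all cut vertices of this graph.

C, E, H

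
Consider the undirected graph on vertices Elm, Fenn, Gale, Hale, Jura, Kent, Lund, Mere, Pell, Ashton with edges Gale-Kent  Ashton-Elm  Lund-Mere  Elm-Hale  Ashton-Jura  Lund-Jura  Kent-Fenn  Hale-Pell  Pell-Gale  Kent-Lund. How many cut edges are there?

The edges on the cycle Ashton-Elm-Hale-Pell-Gale-Kent-Lund-Jura-Ashton are not bridges since each lies on that cycle.
But removing Mere-Lund disconnects Mere from Lund; removing Fenn-Kent disconnects Fenn from Kent — these are bridges.
That makes 2 bridges.

2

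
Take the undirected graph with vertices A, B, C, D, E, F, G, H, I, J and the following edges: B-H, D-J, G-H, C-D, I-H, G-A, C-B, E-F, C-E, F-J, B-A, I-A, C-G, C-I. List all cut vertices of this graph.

Removing C increases the component count from 1 to 2, so C is a cut vertex.
By contrast removing E leaves 1 component; it is not a cut vertex. No other vertex is a cut vertex either.

C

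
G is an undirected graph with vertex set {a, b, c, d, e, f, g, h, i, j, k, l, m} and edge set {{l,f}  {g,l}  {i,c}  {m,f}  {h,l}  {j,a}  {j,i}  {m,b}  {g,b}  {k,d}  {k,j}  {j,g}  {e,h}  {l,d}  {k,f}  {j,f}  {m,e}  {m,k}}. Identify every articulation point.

Removing i increases the component count from 1 to 2, so i is a cut vertex.
Removing j increases the component count from 1 to 3, so j is a cut vertex.
By contrast removing f leaves 1 component; it is not a cut vertex. No other vertex is a cut vertex either.

i, j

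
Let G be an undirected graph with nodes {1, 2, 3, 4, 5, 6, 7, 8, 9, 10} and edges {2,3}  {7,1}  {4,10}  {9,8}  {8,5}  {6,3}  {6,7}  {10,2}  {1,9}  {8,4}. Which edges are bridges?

5-8

The edges on the cycle 6-7-1-9-8-4-10-2-3-6 are not bridges since each lies on that cycle.
But removing 5-8 disconnects 5 from 8 — this is a bridge.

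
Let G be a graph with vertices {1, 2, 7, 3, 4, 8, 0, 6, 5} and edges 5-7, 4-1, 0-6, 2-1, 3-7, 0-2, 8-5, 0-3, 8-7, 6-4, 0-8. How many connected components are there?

Starting from 0 we can reach 0, 1, 2, 3, 4, 5, 6, 7, 8. That is one component of size 9.
Total: 1 component.

1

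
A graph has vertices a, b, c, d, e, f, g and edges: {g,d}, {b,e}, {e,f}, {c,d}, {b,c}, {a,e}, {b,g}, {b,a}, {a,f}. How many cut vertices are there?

1

Removing b increases the component count from 1 to 2, so b is a cut vertex.
By contrast removing e leaves 1 component; it is not a cut vertex. No other vertex is a cut vertex either.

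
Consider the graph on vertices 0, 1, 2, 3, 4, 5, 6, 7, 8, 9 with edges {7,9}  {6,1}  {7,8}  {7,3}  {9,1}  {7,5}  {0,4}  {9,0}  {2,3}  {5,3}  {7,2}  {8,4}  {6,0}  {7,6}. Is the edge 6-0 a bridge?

No

After removing 6-0, the path 6-7-9-0 still connects them, so the edge is not a bridge.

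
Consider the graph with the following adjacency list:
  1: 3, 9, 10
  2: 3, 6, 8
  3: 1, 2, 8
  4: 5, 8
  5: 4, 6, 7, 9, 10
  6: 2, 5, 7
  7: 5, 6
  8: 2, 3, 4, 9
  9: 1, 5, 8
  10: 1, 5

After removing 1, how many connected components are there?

With 1 gone, the remaining components are: {2, 3, 4, 5, 6, 7, 8, 9, 10}.
That is 1 component.

1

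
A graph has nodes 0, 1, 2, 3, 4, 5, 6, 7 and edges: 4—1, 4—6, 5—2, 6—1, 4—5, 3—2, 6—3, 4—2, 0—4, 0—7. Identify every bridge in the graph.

The edges on the cycle 4-6-1-4 are not bridges since each lies on that cycle.
But removing 4—0 disconnects 4 from 0; removing 0—7 disconnects 0 from 7 — these are bridges.

0-4, 0-7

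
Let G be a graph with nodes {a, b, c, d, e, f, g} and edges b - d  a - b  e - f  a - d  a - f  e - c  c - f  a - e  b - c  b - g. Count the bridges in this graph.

The edges on the cycle a-b-c-e-a are not bridges since each lies on that cycle.
But removing g - b disconnects g from b — this is a bridge.

1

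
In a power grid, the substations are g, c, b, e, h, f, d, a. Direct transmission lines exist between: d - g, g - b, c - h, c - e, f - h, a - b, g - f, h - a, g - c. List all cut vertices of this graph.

c, g

Removing c increases the component count from 1 to 2, so c is a cut vertex.
Removing g increases the component count from 1 to 2, so g is a cut vertex.
By contrast removing h leaves 1 component; it is not a cut vertex. No other vertex is a cut vertex either.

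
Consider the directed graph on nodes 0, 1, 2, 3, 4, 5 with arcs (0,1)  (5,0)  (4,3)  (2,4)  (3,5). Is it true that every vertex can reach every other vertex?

No

There is no directed path from 5 to 4, so the graph is not strongly connected.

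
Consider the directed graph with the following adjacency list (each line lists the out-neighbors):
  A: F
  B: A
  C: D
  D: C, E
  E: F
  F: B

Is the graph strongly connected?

There is no directed path from B to D, so the graph is not strongly connected.

No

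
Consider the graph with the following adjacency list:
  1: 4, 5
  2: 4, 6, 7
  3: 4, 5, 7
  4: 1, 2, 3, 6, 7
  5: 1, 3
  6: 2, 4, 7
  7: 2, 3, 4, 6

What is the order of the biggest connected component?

7

Starting from 1 we can reach 1, 2, 3, 4, 5, 6, 7. That is one component of size 7.
The largest has 7 vertices.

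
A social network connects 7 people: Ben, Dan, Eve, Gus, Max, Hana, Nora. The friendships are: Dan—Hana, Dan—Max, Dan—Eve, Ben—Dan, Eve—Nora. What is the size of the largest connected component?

6

Gus is isolated — a component by itself.
Starting from Ben we can reach Ben, Dan, Eve, Max, Hana, Nora. That is one component of size 6.
The largest has 6 vertices.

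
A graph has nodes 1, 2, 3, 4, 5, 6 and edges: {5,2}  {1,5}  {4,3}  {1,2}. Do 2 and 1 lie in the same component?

Yes

From 2 we can reach 1, 2, 5, which includes 1.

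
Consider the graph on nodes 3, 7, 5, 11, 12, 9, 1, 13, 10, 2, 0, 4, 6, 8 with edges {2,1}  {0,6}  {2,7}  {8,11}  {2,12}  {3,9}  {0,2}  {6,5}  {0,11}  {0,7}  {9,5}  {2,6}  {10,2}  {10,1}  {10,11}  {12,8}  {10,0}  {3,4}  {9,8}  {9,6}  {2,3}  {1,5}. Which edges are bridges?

3-4

The edges on the cycle 10-0-7-2-10 are not bridges since each lies on that cycle.
But removing 4—3 disconnects 4 from 3 — this is a bridge.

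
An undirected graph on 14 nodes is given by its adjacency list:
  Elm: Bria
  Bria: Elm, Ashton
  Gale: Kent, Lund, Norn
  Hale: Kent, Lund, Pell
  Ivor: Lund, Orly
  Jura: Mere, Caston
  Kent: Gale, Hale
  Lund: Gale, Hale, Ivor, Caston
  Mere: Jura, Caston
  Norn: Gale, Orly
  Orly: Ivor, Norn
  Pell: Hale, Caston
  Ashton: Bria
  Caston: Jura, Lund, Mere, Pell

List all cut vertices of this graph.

Removing Bria increases the component count from 2 to 3, so Bria is a cut vertex.
Removing Caston increases the component count from 2 to 3, so Caston is a cut vertex.
By contrast removing Ashton leaves 2 components; it is not a cut vertex. No other vertex is a cut vertex either.

Bria, Caston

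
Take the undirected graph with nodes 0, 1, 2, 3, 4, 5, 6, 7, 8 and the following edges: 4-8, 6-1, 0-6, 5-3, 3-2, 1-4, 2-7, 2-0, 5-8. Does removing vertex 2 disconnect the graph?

Deleting 2 raises the number of components from 1 to 2, so 2 is a cut vertex.

Yes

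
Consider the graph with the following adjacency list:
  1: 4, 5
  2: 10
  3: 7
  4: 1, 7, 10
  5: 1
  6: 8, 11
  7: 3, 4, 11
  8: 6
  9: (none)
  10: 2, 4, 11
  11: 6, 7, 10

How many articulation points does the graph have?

6

Removing 1 increases the component count from 2 to 3, so 1 is a cut vertex.
Removing 4 increases the component count from 2 to 3, so 4 is a cut vertex.
Removing 6 increases the component count from 2 to 3, so 6 is a cut vertex.
Likewise 7, 10, 11 are cut vertices.
By contrast removing 8 leaves 2 components; it is not a cut vertex. No other vertex is a cut vertex either.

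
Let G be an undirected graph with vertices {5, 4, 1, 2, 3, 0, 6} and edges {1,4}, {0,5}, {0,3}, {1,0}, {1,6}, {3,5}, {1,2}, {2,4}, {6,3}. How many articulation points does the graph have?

1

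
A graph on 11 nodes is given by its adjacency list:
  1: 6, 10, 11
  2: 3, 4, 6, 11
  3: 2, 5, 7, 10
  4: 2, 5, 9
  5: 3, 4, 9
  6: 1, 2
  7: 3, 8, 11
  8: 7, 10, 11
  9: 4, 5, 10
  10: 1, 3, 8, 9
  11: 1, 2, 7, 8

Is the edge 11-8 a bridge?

After removing 11-8, the path 11-7-8 still connects them, so the edge is not a bridge.

No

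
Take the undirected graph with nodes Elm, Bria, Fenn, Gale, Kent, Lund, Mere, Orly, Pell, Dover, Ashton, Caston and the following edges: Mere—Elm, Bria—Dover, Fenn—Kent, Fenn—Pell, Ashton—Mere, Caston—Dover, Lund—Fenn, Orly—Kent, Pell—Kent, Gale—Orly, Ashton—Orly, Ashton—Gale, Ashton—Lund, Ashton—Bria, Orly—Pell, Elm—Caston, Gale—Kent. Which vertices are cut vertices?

Removing Ashton increases the component count from 1 to 2, so Ashton is a cut vertex.
By contrast removing Fenn leaves 1 component; it is not a cut vertex. No other vertex is a cut vertex either.

Ashton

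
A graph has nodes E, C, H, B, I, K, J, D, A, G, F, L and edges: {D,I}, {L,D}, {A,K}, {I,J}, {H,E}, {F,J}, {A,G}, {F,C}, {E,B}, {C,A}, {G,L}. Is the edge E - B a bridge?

Removing E - B leaves no path between E and B: the component count goes from 2 to 3. So it is a bridge.

Yes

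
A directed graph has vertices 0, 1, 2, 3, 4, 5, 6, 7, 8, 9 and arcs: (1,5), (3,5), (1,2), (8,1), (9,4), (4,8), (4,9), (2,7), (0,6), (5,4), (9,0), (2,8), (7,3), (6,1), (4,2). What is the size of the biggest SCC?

{0, 1, 2, 3, 4, 5, 6, 7, 8, 9} are all mutually reachable — one SCC of size 10.
The largest has 10 vertices.

10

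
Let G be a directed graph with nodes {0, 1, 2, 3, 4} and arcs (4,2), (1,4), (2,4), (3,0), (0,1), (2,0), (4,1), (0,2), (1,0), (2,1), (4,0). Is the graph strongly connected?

No

There is no directed path from 4 to 3, so the graph is not strongly connected.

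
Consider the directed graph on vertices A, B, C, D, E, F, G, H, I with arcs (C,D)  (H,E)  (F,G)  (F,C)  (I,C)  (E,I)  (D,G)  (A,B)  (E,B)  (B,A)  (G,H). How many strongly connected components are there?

3

{C, D, E, G, H, I} are all mutually reachable — one SCC of size 6.
{A, B} are all mutually reachable — one SCC of size 2.
{F} is an SCC by itself.
That gives 3 strongly connected components.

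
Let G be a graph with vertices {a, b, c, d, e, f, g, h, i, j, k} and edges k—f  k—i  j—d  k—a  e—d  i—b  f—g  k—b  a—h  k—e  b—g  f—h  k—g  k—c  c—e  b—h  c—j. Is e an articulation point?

No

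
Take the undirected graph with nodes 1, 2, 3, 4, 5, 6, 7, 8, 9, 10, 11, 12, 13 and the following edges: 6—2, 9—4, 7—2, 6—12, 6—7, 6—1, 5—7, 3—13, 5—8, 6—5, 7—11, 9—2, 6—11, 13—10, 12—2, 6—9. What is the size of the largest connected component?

10

Starting from 3 we can reach 3, 10, 13. That is one component of size 3.
Starting from 1 we can reach 1, 2, 4, 5, 6, 7, 8, 9, 11, 12. That is one component of size 10.
The largest has 10 vertices.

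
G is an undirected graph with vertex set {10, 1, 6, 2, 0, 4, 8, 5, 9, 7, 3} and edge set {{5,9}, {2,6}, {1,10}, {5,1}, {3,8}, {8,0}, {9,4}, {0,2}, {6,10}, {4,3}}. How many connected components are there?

2

7 is isolated — a component by itself.
Starting from 0 we can reach 0, 1, 2, 3, 4, 5, 6, 8, 9, 10. That is one component of size 10.
Total: 2 components.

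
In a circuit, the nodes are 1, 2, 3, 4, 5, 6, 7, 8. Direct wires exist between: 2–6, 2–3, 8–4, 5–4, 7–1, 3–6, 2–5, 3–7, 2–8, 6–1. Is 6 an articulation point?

Deleting 6 leaves 1 component (was 1) (its neighbors 1, 2, 3 remain connected to each other), so 6 is not a cut vertex.

No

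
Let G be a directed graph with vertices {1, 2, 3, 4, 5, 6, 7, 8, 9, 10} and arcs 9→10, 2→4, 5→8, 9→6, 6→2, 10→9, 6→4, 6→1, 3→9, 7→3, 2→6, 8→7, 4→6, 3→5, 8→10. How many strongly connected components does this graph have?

4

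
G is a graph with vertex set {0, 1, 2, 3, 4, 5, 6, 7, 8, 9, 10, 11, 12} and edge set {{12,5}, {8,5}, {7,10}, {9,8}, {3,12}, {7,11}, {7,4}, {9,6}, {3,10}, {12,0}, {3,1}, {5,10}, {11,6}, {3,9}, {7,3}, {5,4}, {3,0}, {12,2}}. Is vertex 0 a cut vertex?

Deleting 0 leaves 1 component (was 1) (its neighbors 3, 12 remain connected to each other), so 0 is not a cut vertex.

No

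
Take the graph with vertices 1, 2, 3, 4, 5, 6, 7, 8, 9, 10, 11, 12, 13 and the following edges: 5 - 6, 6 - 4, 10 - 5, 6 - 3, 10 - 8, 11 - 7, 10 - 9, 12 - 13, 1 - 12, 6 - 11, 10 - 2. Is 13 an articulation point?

Deleting 13 leaves 2 components (was 2), so 13 is not a cut vertex.

No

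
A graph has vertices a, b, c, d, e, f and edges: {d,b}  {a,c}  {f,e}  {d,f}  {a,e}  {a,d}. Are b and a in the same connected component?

Yes

From b we can reach a, b, c, d, e, f, which includes a.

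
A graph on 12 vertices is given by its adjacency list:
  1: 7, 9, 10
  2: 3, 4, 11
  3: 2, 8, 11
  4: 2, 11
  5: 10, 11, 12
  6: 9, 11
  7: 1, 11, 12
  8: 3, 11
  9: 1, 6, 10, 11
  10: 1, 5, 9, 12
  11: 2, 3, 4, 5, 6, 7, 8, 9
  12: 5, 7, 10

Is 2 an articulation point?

No

Deleting 2 leaves 1 component (was 1) (its neighbors 3, 4, 11 remain connected to each other), so 2 is not a cut vertex.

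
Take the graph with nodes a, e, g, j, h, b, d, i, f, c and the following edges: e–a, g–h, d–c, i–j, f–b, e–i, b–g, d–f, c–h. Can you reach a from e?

Yes

From e we can reach a, e, i, j, which includes a.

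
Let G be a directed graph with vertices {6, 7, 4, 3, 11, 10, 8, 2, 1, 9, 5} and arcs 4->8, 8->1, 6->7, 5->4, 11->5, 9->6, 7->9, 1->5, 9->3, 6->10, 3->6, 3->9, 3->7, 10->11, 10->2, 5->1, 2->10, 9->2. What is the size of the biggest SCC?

{1, 4, 5, 8} are all mutually reachable — one SCC of size 4.
{3, 6, 7, 9} are all mutually reachable — one SCC of size 4.
{2, 10} are all mutually reachable — one SCC of size 2.
{11} is an SCC by itself.
The largest has 4 vertices.

4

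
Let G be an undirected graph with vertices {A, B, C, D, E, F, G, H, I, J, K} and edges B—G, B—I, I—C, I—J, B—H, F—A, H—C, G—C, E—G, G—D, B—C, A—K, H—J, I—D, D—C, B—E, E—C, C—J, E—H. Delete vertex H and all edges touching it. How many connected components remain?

With H gone, the remaining components are: {A, F, K}; {B, C, D, E, G, I, J}.
That is 2 components.

2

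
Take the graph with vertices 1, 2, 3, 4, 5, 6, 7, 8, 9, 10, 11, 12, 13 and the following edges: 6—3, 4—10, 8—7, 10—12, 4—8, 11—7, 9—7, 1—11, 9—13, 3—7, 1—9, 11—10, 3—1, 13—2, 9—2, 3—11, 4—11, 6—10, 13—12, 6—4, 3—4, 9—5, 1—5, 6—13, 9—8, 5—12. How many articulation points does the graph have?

Removing 7, for instance, still leaves 1 component. No single vertex removal increases the component count — the graph has no articulation points.

0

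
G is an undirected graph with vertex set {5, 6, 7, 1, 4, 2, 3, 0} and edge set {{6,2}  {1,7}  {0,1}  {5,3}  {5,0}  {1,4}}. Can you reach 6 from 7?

No

The component containing 7 is {0, 1, 3, 4, 5, 7}, and 6 is not in it.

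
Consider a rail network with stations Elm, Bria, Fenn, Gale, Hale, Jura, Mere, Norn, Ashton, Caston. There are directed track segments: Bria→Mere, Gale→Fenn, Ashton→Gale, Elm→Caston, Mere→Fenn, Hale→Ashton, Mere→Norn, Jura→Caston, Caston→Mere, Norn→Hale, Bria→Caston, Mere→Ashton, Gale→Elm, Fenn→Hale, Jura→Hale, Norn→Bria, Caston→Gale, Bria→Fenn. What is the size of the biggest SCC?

{Elm, Bria, Fenn, Gale, Hale, Mere, Norn, Ashton, Caston} are all mutually reachable — one SCC of size 9.
{Jura} is an SCC by itself.
The largest has 9 vertices.

9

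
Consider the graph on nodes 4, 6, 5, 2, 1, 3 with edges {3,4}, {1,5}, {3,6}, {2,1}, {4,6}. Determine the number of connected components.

2

Starting from 3 we can reach 3, 4, 6. That is one component of size 3.
Starting from 1 we can reach 1, 2, 5. That is one component of size 3.
Total: 2 components.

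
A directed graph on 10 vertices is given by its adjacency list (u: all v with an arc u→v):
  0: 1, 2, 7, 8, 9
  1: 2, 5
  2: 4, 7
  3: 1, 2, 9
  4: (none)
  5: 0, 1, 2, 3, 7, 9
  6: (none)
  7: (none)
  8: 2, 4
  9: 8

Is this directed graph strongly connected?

There is no directed path from 2 to 6, so the graph is not strongly connected.

No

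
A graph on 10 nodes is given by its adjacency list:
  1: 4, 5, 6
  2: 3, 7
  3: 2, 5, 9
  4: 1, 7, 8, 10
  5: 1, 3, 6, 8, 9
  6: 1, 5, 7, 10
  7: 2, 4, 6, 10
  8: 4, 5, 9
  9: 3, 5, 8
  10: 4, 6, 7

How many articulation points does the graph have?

Removing 5, for instance, still leaves 1 component. No single vertex removal increases the component count — the graph has no articulation points.

0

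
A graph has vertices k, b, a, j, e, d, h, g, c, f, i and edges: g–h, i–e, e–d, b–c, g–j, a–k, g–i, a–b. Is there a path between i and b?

The component containing i is {d, e, g, h, i, j}, and b is not in it.

No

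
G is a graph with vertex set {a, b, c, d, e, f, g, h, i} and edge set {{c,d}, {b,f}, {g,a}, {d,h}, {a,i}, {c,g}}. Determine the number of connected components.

3

e is isolated — a component by itself.
Starting from b we can reach b, f. That is one component of size 2.
Starting from a we can reach a, c, d, g, h, i. That is one component of size 6.
Total: 3 components.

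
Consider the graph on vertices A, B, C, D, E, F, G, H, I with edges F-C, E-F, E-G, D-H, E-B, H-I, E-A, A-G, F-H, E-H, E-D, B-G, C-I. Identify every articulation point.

E

Removing E increases the component count from 1 to 2, so E is a cut vertex.
By contrast removing F leaves 1 component; it is not a cut vertex. No other vertex is a cut vertex either.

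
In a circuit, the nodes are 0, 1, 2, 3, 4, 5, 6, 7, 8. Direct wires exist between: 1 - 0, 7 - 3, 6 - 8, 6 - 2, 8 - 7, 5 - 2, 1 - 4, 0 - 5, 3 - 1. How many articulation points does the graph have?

1

Removing 1 increases the component count from 1 to 2, so 1 is a cut vertex.
By contrast removing 4 leaves 1 component; it is not a cut vertex. No other vertex is a cut vertex either.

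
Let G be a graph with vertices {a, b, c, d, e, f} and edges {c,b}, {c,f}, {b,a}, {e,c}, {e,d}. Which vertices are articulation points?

b, c, e

Removing b increases the component count from 1 to 2, so b is a cut vertex.
Removing c increases the component count from 1 to 3, so c is a cut vertex.
Removing e increases the component count from 1 to 2, so e is a cut vertex.
By contrast removing f leaves 1 component; it is not a cut vertex. No other vertex is a cut vertex either.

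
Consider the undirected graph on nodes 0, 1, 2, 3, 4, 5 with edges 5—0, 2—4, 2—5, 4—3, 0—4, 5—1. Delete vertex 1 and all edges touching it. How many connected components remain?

1

With 1 gone, the remaining components are: {0, 2, 3, 4, 5}.
That is 1 component.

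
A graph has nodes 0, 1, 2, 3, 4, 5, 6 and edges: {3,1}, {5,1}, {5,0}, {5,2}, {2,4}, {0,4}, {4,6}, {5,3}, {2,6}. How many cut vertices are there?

1

Removing 5 increases the component count from 1 to 2, so 5 is a cut vertex.
By contrast removing 4 leaves 1 component; it is not a cut vertex. No other vertex is a cut vertex either.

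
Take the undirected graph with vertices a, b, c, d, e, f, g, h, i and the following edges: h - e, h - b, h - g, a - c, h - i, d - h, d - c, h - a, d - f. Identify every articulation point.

Removing d increases the component count from 1 to 2, so d is a cut vertex.
Removing h increases the component count from 1 to 5, so h is a cut vertex.
By contrast removing g leaves 1 component; it is not a cut vertex. No other vertex is a cut vertex either.

d, h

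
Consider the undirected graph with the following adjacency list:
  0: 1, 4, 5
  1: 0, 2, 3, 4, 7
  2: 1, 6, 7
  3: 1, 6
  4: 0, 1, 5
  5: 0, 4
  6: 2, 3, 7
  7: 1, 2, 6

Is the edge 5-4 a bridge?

After removing 5-4, the path 5-0-4 still connects them, so the edge is not a bridge.

No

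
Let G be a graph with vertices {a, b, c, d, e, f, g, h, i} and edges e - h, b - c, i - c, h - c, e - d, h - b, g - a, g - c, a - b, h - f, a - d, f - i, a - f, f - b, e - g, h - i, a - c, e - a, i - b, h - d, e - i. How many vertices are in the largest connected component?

Starting from a we can reach a, b, c, d, e, f, g, h, i. That is one component of size 9.
The largest has 9 vertices.

9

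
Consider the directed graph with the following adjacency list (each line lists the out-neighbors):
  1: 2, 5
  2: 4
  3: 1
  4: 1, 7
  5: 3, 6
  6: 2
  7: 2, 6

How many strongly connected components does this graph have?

1

{1, 2, 3, 4, 5, 6, 7} are all mutually reachable — one SCC of size 7.
That gives 1 strongly connected component.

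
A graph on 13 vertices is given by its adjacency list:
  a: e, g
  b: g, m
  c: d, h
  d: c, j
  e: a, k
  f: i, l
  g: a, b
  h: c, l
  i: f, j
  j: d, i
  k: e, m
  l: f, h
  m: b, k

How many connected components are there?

2

Starting from a we can reach a, b, e, g, k, m. That is one component of size 6.
Starting from c we can reach c, d, f, h, i, j, l. That is one component of size 7.
Total: 2 components.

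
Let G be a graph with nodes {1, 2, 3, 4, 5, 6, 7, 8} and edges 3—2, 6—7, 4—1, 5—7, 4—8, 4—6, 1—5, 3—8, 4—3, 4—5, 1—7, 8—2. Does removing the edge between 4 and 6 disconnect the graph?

No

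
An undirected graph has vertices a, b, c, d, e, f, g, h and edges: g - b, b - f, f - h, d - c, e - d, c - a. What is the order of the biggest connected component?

4

Starting from b we can reach b, f, g, h. That is one component of size 4.
Starting from a we can reach a, c, d, e. That is one component of size 4.
The largest has 4 vertices.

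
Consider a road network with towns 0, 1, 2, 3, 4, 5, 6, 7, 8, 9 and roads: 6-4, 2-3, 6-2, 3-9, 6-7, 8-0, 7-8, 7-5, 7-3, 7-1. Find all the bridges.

The edges on the cycle 6-2-3-7-6 are not bridges since each lies on that cycle.
But removing 3-9 disconnects 3 from 9; removing 8-7 disconnects 8 from 7; removing 7-1 disconnects 7 from 1; removing 8-0 disconnects 8 from 0 — these are bridges.
In total 6 edges are bridges.

0-8, 1-7, 3-9, 4-6, 5-7, 7-8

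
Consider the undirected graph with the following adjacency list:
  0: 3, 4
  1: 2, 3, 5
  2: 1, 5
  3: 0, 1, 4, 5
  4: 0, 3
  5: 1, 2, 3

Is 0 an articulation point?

Deleting 0 leaves 1 component (was 1) (its neighbors 3, 4 remain connected to each other), so 0 is not a cut vertex.

No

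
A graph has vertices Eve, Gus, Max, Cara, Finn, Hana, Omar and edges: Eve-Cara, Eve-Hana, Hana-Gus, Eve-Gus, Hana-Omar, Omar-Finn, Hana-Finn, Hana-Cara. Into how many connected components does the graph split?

2

Max is isolated — a component by itself.
Starting from Eve we can reach Eve, Gus, Cara, Finn, Hana, Omar. That is one component of size 6.
Total: 2 components.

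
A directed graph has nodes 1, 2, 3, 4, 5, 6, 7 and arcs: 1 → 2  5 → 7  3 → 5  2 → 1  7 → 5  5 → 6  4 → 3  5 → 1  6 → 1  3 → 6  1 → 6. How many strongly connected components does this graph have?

{1, 2, 6} are all mutually reachable — one SCC of size 3.
{5, 7} are all mutually reachable — one SCC of size 2.
{3} is an SCC by itself.
{4} is an SCC by itself.
That gives 4 strongly connected components.

4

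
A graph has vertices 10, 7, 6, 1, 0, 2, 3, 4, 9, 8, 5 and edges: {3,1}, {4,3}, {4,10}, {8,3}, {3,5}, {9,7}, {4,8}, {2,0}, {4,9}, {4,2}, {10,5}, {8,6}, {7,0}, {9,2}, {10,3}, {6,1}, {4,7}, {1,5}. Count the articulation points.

1

Removing 4 increases the component count from 1 to 2, so 4 is a cut vertex.
By contrast removing 9 leaves 1 component; it is not a cut vertex. No other vertex is a cut vertex either.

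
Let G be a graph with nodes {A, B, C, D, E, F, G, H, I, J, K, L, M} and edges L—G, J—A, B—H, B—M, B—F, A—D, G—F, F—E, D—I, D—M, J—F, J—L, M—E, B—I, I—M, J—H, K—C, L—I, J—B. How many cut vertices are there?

Removing G, for instance, still leaves 2 components. No single vertex removal increases the component count — the graph has no articulation points.

0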